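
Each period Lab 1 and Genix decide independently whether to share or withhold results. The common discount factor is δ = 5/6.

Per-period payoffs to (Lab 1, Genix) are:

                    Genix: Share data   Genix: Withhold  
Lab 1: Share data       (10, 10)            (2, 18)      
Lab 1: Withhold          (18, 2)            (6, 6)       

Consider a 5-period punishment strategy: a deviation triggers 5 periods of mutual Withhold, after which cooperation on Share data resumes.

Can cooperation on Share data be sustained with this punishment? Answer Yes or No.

Yes

A one-shot deviation gives 18 now, then 6 for 5 periods, then back to 10.
Gain from deviating: (18−10) today; loss: (10−6) in each of the next 5 periods.
No-deviation condition: (10−6)(δ+…+δ^5) ≥ 18−10, i.e. δ+…+δ^5 ≥ 2.
At δ = 5/6: δ+…+δ^5 = 2.9906 ≥ 2.0000.
So cooperation is sustainable.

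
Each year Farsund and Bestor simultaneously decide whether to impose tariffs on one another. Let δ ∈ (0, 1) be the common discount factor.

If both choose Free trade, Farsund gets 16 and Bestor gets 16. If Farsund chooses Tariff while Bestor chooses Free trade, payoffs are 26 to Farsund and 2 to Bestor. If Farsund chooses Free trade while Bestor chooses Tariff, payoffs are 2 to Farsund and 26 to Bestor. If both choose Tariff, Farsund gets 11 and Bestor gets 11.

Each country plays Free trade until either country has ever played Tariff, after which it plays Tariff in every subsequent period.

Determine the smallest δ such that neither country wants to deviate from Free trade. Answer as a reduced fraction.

2/3

16/(1−δ) ≥ 26 + 11δ/(1−δ)
16 ≥ 26 − 15δ
δ ≥ 10/15 = 2/3.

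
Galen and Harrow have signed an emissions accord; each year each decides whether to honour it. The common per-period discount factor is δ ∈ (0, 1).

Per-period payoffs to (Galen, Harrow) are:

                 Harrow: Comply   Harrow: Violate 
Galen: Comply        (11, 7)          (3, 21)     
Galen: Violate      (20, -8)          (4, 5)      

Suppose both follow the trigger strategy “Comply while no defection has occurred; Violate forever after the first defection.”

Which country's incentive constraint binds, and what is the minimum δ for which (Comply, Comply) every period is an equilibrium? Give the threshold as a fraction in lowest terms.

For Galen: deviation gain 20−11 = 9, per-period punishment loss 11−4 = 7. IC gives δ ≥ 9/16.
For Harrow: gain 14, loss 2 per period, so δ ≥ 14/16 = 7/8.
The tighter constraint is Harrow's, so cooperation needs δ ≥ 7/8.

Harrow; δ ≥ 7/8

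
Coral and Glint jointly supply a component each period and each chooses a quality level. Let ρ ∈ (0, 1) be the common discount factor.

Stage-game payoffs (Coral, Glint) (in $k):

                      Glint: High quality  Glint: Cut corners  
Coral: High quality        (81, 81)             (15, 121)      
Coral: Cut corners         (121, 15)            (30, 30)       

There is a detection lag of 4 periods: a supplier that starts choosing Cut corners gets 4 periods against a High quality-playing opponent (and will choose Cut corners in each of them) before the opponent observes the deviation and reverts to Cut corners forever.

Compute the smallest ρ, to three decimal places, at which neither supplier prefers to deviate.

0.814

Deviating for the 4 undetected periods gains 121−81 = 40 per period over cooperation, then loses 81−30 = 51 per period forever once punishment starts.
Gain: 40(1 + ρ + … + ρ^3); loss: 51·ρ^4/(1−ρ).
No profitable deviation ⇔ 40(1−ρ^4) ≤ 51·ρ^4, i.e. ρ^4 ≥ 40/(40+51) = 40/91.
Hence ρ ≥ (40/91)^(1/4) ≈ 0.814.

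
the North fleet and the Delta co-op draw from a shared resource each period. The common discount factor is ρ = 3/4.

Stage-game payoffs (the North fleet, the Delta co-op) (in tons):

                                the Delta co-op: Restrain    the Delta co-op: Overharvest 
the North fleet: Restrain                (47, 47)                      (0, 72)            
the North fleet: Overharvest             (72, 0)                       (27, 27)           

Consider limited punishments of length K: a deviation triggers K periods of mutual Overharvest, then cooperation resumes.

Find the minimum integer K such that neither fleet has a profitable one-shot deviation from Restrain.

IC: ρ(1−ρ^K)/(1−ρ) ≥ (72−47)/(47−27) = 5/4.
With ρ = 3/4: need 1 − ρ^K ≥ 5/4·(1−3/4)/(3/4), i.e. ρ^K ≤ 0.5833.
Since (3/4)^1 = 0.7500 and (3/4)^2 = 0.5625, the smallest such K is 2.

2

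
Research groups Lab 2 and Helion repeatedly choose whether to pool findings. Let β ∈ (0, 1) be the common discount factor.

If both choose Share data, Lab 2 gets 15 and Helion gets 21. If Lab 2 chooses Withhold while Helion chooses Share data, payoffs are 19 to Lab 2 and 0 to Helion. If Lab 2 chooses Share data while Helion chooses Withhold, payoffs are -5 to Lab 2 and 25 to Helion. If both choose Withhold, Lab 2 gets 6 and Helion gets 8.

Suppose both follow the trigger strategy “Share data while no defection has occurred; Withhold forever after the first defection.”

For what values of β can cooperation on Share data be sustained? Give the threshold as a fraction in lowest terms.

Lab 2's threshold: (19−15)/(19−6) = 4/13.
Helion's threshold: (25−21)/(25−8) = 4/17.
4/13 > 4/17, so Lab 2 binds and β* = 4/13.

4/13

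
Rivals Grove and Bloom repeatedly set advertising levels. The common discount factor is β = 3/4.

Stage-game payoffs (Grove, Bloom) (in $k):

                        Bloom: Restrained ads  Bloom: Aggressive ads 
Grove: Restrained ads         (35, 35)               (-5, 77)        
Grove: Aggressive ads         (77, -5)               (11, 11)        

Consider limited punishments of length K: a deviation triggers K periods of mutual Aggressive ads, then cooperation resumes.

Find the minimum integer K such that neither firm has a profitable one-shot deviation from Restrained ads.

Need Σ_{k=1}^{K} β^k ≥ (77−35)/(35−11) = 1.7500 at β = 3/4.
At K = 3 the sum is 1.7344 < 1.7500; at K = 4 it is 2.0508 ≥ 1.7500.
So the minimum punishment length is K = 4.

4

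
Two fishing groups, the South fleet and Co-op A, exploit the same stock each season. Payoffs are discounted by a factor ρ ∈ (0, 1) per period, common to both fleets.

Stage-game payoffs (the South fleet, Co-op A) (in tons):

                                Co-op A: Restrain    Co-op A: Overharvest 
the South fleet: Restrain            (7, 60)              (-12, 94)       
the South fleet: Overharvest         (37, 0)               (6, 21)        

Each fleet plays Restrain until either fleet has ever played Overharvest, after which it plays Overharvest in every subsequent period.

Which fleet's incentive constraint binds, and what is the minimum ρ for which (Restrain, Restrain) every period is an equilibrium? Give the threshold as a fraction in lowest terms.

the South fleet; ρ ≥ 30/31

the South fleet: cooperation gives 7 each period; deviation gives 37 once then 6 forever.
  7/(1−ρ) ≥ 37 + 6ρ/(1−ρ) ⇒ ρ ≥ 30/31.
Co-op A: cooperation gives 60 each period; deviation gives 94 once then 21 forever.
  ρ ≥ 34/73.
Both must hold, so the binding constraint is the South fleet's: ρ ≥ 30/31.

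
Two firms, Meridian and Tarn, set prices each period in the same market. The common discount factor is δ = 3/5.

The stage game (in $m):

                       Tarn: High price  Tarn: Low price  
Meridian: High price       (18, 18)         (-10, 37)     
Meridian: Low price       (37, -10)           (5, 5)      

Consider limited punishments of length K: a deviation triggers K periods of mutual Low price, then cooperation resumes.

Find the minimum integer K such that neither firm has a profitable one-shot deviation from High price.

Need Σ_{k=1}^{K} δ^k ≥ (37−18)/(18−5) = 1.4615 at δ = 3/5.
At K = 7 the sum is 1.4580 < 1.4615; at K = 8 it is 1.4748 ≥ 1.4615.
So the minimum punishment length is K = 8.

8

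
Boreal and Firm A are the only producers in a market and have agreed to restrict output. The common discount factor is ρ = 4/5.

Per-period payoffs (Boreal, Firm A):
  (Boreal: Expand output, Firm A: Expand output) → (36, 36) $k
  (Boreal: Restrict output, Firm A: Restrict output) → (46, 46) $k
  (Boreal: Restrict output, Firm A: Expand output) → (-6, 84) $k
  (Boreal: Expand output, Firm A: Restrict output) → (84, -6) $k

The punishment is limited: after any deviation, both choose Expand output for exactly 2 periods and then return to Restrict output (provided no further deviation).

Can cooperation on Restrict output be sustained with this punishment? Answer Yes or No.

No

Comparing payoff streams over the 3 periods until play realigns: cooperate → 46(1+ρ+…+ρ^2); deviate → 84 + 36(ρ+…+ρ^2).
Cooperation is sustained iff (46−36)(ρ+…+ρ^2) ≥ 84−46.
ρ+…+ρ^2 = 4/5·(1−(4/5)^2)/(1−4/5) = 1.4400, and (84−46)/(46−36) = 3.8000.
1.4400 < 3.8000, so cooperation is not sustainable.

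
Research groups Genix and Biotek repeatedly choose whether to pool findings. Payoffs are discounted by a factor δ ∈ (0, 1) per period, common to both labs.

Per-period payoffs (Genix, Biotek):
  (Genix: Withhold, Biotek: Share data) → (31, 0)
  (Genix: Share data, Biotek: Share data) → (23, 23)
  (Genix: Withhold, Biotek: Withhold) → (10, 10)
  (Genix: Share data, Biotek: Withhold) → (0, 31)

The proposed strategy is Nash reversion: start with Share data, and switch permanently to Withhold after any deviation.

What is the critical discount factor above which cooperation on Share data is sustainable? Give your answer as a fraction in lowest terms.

One-period gain from deviating is 31 − 23 = 8. The loss is 23 − 10 = 13 in every subsequent period, with present value 13·δ/(1−δ).
Deviation is unprofitable when 13·δ/(1−δ) ≥ 8, i.e. δ/(1−δ) ≥ 8/13.
Equivalently δ ≥ 8/(8+13) = 8/21.

8/21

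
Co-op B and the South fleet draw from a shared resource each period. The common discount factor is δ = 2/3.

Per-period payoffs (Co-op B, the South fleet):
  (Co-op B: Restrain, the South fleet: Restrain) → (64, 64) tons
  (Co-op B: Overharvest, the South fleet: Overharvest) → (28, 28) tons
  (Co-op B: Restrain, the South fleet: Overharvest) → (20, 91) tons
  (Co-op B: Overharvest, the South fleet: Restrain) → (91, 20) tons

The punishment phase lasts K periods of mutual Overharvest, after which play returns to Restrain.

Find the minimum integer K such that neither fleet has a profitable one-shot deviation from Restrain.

2

Need Σ_{k=1}^{K} δ^k ≥ (91−64)/(64−28) = 0.7500 at δ = 2/3.
At K = 1 the sum is 0.6667 < 0.7500; at K = 2 it is 1.1111 ≥ 0.7500.
So the minimum punishment length is K = 2.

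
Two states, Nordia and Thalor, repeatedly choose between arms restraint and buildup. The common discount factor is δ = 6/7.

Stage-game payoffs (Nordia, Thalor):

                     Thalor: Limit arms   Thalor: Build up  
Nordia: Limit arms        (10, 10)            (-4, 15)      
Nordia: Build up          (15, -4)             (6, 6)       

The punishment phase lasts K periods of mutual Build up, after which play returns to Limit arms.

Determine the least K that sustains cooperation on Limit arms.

2

No profitable deviation requires (10−6)(δ+…+δ^K) ≥ 15−10, i.e. δ+…+δ^K ≥ 5/4 ≈ 1.2500.
With δ = 6/7, the partial sums are K=1: 0.8571, K=2: 1.5918.
K = 2 is the first length at which the sum reaches 1.2500.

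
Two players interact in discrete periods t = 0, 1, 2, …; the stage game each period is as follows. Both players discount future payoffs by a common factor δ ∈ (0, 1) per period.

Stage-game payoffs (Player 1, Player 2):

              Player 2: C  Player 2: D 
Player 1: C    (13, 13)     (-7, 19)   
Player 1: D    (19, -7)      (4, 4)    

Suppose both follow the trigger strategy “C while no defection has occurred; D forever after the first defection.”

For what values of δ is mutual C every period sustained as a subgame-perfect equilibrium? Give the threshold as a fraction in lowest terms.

2/5

13/(1−δ) ≥ 19 + 4δ/(1−δ)
13 ≥ 19 − 15δ
δ ≥ 6/15 = 2/5.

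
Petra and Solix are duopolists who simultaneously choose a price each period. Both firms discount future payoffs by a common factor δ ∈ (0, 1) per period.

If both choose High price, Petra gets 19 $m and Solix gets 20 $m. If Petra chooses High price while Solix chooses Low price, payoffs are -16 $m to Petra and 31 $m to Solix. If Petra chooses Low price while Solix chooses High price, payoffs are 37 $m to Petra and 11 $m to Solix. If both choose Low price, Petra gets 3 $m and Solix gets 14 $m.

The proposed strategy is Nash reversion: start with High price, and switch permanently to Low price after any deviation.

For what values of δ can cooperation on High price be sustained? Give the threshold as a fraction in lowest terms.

Petra's threshold: (37−19)/(37−3) = 9/17.
Solix's threshold: (31−20)/(31−14) = 11/17.
9/17 < 11/17, so Solix binds and δ* = 11/17.

11/17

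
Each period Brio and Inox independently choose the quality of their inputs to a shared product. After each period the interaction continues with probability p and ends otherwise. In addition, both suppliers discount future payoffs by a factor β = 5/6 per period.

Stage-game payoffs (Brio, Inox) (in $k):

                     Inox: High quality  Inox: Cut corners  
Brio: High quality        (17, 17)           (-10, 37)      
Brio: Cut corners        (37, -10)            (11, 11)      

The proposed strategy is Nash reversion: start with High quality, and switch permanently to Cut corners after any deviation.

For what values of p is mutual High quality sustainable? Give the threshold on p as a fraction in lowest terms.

12/13

With continuation probability p and discount β, the effective per-period discount factor is βp.
Grim-trigger IC: βp ≥ (37−17)/(37−11) = 10/13.
So p ≥ (10/13)/(5/6) = 12/13.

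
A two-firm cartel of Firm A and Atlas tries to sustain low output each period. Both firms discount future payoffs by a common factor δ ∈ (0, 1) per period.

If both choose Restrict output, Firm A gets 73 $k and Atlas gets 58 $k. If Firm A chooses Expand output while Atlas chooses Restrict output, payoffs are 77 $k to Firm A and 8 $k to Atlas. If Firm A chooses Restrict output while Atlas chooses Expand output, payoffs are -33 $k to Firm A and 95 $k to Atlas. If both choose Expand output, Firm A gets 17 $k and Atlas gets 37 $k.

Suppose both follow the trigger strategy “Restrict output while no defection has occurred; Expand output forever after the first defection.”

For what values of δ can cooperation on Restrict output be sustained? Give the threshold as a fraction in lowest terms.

37/58

Firm A's threshold: (77−73)/(77−17) = 1/15.
Atlas's threshold: (95−58)/(95−37) = 37/58.
1/15 < 37/58, so Atlas binds and δ* = 37/58.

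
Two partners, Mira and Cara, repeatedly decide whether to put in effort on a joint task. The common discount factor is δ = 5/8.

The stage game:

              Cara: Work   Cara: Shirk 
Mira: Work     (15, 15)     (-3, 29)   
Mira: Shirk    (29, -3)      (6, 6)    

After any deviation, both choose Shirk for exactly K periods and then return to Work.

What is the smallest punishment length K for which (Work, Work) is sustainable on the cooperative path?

6

No profitable deviation requires (15−6)(δ+…+δ^K) ≥ 29−15, i.e. δ+…+δ^K ≥ 14/9 ≈ 1.5556.
With δ = 5/8, the partial sums are K=1: 0.6250, K=2: 1.0156, K=3: 1.2598, K=4: 1.4124, K=5: 1.5077, K=6: 1.5673.
K = 6 is the first length at which the sum reaches 1.5556.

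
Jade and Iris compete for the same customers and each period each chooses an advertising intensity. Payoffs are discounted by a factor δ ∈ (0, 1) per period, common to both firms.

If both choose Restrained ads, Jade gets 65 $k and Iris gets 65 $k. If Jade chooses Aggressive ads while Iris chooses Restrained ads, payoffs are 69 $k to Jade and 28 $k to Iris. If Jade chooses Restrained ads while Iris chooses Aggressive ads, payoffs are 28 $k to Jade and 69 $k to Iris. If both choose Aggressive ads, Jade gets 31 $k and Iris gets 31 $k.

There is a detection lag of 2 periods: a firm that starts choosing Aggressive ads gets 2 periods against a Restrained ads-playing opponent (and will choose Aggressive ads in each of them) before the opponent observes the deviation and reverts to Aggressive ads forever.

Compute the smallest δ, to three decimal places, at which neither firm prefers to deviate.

A deviator earns 69 for 2 periods, then 31 forever; cooperating earns 65 forever. Multiplying the IC by (1−δ):
65 ≥ 69(1−δ^2) + 31δ^2, so 38·δ^2 ≥ 4 and δ^2 ≥ 2/19.
δ ≥ (2/19)^(1/2) ≈ 0.324.

0.324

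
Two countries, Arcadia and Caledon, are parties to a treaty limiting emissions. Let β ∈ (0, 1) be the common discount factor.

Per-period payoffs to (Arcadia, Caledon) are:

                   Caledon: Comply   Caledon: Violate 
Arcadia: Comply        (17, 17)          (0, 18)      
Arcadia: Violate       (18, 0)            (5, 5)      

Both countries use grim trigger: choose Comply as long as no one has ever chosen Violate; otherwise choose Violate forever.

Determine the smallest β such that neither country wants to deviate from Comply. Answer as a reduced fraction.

1/13

Cooperation forever yields 17 each period: 17/(1−β).
Deviating yields 18 once, then 5 forever: 18 + 5β/(1−β).
No profitable deviation requires 17/(1−β) ≥ 18 + 5β/(1−β).
Multiplying by (1−β): 17 ≥ 18(1−β) + 5β = 18 − 13β.
So 13β ≥ 1, i.e. β ≥ 1/13.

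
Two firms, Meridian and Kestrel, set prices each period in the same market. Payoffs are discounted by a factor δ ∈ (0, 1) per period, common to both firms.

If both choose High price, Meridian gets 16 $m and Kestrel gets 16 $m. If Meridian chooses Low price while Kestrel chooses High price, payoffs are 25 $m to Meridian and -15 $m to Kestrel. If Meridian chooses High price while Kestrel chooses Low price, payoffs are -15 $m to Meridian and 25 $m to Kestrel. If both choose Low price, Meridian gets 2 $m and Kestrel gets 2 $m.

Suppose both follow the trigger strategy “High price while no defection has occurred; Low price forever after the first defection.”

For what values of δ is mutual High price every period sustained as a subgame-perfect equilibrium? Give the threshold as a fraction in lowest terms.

Under grim trigger the critical discount factor is (T−C)/(T−P) with T = 25, C = 16, P = 2.
δ* = (25−16)/(25−2) = 9/23.

9/23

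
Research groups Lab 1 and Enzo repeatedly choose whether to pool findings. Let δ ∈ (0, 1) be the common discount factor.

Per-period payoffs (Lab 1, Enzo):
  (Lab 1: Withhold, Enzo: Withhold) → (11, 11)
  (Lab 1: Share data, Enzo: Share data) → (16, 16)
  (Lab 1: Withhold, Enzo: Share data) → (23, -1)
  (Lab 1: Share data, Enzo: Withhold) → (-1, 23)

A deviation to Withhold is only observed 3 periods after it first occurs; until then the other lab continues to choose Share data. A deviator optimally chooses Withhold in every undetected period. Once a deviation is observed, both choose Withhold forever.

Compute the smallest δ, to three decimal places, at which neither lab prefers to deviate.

0.836

Deviating for the 3 undetected periods gains 23−16 = 7 per period over cooperation, then loses 16−11 = 5 per period forever once punishment starts.
Gain: 7(1 + δ + … + δ^2); loss: 5·δ^3/(1−δ).
No profitable deviation ⇔ 7(1−δ^3) ≤ 5·δ^3, i.e. δ^3 ≥ 7/(7+5) = 7/12.
Hence δ ≥ (7/12)^(1/3) ≈ 0.836.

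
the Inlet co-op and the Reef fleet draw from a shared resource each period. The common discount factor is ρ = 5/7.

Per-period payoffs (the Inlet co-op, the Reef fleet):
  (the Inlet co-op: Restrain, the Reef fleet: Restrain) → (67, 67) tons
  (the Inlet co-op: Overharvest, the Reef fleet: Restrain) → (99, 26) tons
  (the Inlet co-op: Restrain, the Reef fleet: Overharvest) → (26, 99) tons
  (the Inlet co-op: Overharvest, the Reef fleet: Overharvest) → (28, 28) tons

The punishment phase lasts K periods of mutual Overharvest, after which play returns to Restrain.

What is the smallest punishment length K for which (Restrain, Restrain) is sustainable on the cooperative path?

No profitable deviation requires (67−28)(ρ+…+ρ^K) ≥ 99−67, i.e. ρ+…+ρ^K ≥ 32/39 ≈ 0.8205.
With ρ = 5/7, the partial sums are K=1: 0.7143, K=2: 1.2245.
K = 2 is the first length at which the sum reaches 0.8205.

2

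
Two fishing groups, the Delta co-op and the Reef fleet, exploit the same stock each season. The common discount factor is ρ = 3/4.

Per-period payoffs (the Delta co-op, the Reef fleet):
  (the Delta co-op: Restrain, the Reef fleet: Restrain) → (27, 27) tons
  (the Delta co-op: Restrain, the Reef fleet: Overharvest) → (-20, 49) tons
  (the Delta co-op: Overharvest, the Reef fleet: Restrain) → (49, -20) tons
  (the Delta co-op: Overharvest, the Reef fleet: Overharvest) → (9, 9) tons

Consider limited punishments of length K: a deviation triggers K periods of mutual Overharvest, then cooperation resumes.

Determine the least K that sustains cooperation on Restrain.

2

No profitable deviation requires (27−9)(ρ+…+ρ^K) ≥ 49−27, i.e. ρ+…+ρ^K ≥ 11/9 ≈ 1.2222.
With ρ = 3/4, the partial sums are K=1: 0.7500, K=2: 1.3125.
K = 2 is the first length at which the sum reaches 1.2222.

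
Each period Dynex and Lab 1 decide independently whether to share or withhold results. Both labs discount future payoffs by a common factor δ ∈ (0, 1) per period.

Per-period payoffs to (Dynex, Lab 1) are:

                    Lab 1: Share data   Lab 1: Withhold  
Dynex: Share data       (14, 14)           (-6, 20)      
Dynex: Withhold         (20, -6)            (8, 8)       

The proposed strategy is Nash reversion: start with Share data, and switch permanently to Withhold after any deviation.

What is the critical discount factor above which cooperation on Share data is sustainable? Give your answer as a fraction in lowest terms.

One-period gain from deviating is 20 − 14 = 6. The loss is 14 − 8 = 6 in every subsequent period, with present value 6·δ/(1−δ).
Deviation is unprofitable when 6·δ/(1−δ) ≥ 6, i.e. δ/(1−δ) ≥ 1.
Equivalently δ ≥ 6/(6+6) = 1/2.

1/2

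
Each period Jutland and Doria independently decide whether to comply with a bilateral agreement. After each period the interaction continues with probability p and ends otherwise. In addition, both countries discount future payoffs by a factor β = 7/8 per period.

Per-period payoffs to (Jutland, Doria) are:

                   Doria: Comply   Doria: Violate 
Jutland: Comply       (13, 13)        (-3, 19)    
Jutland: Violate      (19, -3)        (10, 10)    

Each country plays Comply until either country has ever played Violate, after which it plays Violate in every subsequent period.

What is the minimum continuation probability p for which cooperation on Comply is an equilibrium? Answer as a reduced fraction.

With continuation probability p and discount β, the effective per-period discount factor is βp.
Grim-trigger IC: βp ≥ (19−13)/(19−10) = 2/3.
So p ≥ (2/3)/(7/8) = 16/21.

16/21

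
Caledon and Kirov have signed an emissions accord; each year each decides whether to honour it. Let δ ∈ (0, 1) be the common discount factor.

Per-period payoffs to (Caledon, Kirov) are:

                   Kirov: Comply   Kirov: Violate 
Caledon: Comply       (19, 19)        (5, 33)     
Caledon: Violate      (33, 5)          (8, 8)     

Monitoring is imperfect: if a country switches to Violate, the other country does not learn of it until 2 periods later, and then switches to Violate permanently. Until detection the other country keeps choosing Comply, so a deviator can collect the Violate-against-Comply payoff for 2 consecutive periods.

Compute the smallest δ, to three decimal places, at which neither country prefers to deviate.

The best deviation is to choose Violate for all 2 undetected periods, earning 33 each, then 8 forever once detected.
Deviation value: 33(1−δ^2)/(1−δ) + 8δ^2/(1−δ); cooperation value: 19/(1−δ).
IC: 19 ≥ 33(1−δ^2) + 8δ^2 = 33 − 25δ^2.
So δ^2 ≥ 14/25, giving δ ≥ (14/25)^(1/2) ≈ 0.748.

0.748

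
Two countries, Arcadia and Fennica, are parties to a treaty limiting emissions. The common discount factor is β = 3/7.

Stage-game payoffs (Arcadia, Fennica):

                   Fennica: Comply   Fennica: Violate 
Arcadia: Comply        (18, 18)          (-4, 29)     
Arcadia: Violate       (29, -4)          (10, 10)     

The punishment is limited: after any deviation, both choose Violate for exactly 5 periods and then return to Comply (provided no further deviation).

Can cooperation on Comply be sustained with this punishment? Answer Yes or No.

No

IC: β+…+β^5 ≥ (29−18)/(18−10) = 11/8.
At β = 3/7: partial sum = 0.7392 < 1.3750. Cooperation not sustainable.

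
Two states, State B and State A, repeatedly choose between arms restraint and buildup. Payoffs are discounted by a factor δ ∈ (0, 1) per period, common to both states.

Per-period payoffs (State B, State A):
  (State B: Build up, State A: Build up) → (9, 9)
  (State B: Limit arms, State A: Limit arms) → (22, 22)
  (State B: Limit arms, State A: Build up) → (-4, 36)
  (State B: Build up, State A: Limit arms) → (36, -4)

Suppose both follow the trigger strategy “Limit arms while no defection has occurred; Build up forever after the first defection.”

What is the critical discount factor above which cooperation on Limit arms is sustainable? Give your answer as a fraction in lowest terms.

14/27

22/(1−δ) ≥ 36 + 9δ/(1−δ)
22 ≥ 36 − 27δ
δ ≥ 14/27.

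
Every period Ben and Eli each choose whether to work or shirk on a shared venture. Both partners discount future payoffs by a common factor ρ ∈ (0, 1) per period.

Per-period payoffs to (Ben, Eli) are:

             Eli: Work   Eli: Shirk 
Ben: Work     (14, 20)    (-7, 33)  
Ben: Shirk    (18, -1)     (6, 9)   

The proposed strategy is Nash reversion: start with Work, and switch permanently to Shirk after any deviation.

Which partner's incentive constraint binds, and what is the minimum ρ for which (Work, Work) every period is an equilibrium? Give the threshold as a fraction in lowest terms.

Ben: cooperation gives 14 each period; deviation gives 18 once then 6 forever.
  14/(1−ρ) ≥ 18 + 6ρ/(1−ρ) ⇒ ρ ≥ 4/12 = 1/3.
Eli: cooperation gives 20 each period; deviation gives 33 once then 9 forever.
  ρ ≥ 13/24.
Both must hold, so the binding constraint is Eli's: ρ ≥ 13/24.

Eli; ρ ≥ 13/24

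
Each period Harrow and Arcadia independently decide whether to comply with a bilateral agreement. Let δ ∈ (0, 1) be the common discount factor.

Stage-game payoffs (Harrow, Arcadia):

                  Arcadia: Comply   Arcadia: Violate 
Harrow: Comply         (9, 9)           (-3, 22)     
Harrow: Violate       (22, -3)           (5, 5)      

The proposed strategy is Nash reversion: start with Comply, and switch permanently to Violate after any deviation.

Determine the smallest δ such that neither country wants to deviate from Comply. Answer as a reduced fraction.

13/17

One-period gain from deviating is 22 − 9 = 13. The loss is 9 − 5 = 4 in every subsequent period, with present value 4·δ/(1−δ).
Deviation is unprofitable when 4·δ/(1−δ) ≥ 13, i.e. δ/(1−δ) ≥ 13/4.
Equivalently δ ≥ 13/(13+4) = 13/17.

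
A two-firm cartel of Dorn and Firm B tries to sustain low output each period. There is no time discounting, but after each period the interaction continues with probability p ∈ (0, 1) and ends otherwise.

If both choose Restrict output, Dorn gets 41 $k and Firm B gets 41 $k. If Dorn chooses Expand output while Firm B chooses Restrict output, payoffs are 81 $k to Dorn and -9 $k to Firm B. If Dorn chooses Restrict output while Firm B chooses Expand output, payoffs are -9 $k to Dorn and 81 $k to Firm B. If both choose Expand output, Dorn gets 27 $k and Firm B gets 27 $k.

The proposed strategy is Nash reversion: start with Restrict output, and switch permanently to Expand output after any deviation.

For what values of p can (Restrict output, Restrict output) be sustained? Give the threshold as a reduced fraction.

With no time discounting, the continuation probability p plays the role of the discount factor.
Grim-trigger IC: 41/(1−p) ≥ 81 + 27p/(1−p) ⇒ p ≥ (81−41)/(81−27) = 20/27.

20/27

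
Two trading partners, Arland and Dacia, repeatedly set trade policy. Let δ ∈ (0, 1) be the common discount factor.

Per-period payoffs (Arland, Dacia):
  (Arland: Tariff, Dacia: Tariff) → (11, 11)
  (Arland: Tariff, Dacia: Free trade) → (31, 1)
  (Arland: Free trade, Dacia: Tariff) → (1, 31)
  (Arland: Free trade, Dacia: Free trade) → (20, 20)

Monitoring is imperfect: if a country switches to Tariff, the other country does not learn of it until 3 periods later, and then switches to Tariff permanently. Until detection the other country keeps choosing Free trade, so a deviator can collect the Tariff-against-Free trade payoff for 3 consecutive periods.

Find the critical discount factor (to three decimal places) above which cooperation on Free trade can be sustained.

Deviating for the 3 undetected periods gains 31−20 = 11 per period over cooperation, then loses 20−11 = 9 per period forever once punishment starts.
Gain: 11(1 + δ + … + δ^2); loss: 9·δ^3/(1−δ).
No profitable deviation ⇔ 11(1−δ^3) ≤ 9·δ^3, i.e. δ^3 ≥ 11/(11+9) = 11/20.
Hence δ ≥ (11/20)^(1/3) ≈ 0.819.

0.819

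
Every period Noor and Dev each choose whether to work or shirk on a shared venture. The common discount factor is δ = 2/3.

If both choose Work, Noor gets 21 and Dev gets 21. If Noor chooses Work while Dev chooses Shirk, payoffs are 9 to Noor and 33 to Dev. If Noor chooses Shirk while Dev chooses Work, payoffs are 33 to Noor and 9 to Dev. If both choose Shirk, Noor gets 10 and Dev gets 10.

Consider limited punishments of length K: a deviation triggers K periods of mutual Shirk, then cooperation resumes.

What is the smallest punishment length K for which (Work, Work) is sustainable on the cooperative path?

Need Σ_{k=1}^{K} δ^k ≥ (33−21)/(21−10) = 1.0909 at δ = 2/3.
At K = 1 the sum is 0.6667 < 1.0909; at K = 2 it is 1.1111 ≥ 1.0909.
So the minimum punishment length is K = 2.

2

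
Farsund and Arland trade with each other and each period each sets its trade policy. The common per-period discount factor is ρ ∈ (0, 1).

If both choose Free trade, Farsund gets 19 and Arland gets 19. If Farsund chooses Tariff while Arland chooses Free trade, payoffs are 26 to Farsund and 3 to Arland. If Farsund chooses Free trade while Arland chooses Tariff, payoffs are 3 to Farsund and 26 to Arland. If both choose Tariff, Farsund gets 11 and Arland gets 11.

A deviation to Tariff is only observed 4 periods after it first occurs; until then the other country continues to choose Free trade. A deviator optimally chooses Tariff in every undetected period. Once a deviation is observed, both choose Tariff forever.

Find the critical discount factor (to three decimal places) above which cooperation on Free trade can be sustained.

0.827

A deviator earns 26 for 4 periods, then 11 forever; cooperating earns 19 forever. Multiplying the IC by (1−ρ):
19 ≥ 26(1−ρ^4) + 11ρ^4, so 15·ρ^4 ≥ 7 and ρ^4 ≥ 7/15.
ρ ≥ (7/15)^(1/4) ≈ 0.827.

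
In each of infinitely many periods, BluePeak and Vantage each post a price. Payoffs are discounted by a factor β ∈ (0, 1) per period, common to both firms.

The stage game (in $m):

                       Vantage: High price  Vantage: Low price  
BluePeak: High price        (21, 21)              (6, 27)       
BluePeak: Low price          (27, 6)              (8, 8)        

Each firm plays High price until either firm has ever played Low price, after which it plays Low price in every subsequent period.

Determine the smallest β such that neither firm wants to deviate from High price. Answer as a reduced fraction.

Cooperation forever yields 21 each period: 21/(1−β).
Deviating yields 27 once, then 8 forever: 27 + 8β/(1−β).
No profitable deviation requires 21/(1−β) ≥ 27 + 8β/(1−β).
Multiplying by (1−β): 21 ≥ 27(1−β) + 8β = 27 − 19β.
So 19β ≥ 6, i.e. β ≥ 6/19.

6/19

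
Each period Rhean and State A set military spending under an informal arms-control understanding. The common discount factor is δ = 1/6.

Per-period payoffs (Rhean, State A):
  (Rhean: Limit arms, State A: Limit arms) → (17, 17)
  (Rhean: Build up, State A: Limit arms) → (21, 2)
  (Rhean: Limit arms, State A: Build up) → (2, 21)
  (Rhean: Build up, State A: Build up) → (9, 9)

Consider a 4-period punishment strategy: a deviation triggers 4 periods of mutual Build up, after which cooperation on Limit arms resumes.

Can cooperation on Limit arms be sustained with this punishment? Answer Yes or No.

No

IC: δ+…+δ^4 ≥ (21−17)/(17−9) = 1/2.
At δ = 1/6: partial sum = 0.1998 < 0.5000. Cooperation not sustainable.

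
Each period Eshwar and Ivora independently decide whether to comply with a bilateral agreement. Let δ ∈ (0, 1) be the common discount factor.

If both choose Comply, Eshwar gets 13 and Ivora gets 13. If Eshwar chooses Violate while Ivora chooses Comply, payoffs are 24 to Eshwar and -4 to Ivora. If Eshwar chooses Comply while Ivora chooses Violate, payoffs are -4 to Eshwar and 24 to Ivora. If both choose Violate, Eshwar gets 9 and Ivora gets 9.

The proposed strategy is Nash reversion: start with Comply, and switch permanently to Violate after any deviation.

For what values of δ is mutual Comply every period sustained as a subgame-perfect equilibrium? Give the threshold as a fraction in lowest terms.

11/15

13/(1−δ) ≥ 24 + 9δ/(1−δ)
13 ≥ 24 − 15δ
δ ≥ 11/15.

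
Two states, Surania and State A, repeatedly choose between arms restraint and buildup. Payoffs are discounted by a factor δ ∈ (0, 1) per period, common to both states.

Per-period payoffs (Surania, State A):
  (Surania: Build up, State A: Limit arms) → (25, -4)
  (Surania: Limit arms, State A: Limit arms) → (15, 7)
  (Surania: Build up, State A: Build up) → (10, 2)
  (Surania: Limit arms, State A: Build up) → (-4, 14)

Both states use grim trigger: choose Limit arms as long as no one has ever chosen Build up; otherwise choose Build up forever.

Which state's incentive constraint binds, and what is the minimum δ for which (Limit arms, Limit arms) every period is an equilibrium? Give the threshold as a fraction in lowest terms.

Surania's threshold: (25−15)/(25−10) = 2/3.
State A's threshold: (14−7)/(14−2) = 7/12.
2/3 > 7/12, so Surania binds and δ* = 2/3.

Surania; δ ≥ 2/3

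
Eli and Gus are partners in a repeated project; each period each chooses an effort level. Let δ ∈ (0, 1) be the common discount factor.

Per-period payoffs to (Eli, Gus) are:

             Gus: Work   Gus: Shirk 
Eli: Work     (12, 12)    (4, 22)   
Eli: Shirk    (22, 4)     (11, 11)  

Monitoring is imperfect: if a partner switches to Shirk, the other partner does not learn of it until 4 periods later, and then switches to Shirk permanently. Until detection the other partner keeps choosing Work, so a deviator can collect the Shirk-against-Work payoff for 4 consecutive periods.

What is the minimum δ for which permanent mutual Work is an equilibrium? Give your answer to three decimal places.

The best deviation is to choose Shirk for all 4 undetected periods, earning 22 each, then 11 forever once detected.
Deviation value: 22(1−δ^4)/(1−δ) + 11δ^4/(1−δ); cooperation value: 12/(1−δ).
IC: 12 ≥ 22(1−δ^4) + 11δ^4 = 22 − 11δ^4.
So δ^4 ≥ 10/11, giving δ ≥ (10/11)^(1/4) ≈ 0.976.

0.976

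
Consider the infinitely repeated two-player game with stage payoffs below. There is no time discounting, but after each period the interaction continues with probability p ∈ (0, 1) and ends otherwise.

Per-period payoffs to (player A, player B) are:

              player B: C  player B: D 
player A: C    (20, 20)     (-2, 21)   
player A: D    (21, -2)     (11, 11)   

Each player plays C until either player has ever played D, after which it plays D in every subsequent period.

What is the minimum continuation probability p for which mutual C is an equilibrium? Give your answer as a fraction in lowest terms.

1/10

Expected cooperation value is 20 + p·20 + p²·20 + … = 20/(1−p); deviation gives 21 + p·11/(1−p).
20 ≥ 21(1−p) + 11p ⇒ 10p ≥ 1 ⇒ p ≥ 1/10.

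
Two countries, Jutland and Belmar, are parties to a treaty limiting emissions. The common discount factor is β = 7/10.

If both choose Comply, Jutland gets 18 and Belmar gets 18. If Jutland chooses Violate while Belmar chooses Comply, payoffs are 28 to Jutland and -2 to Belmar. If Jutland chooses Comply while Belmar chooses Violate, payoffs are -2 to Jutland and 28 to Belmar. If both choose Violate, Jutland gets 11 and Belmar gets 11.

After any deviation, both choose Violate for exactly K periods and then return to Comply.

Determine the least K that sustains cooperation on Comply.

3

No profitable deviation requires (18−11)(β+…+β^K) ≥ 28−18, i.e. β+…+β^K ≥ 10/7 ≈ 1.4286.
With β = 7/10, the partial sums are K=1: 0.7000, K=2: 1.1900, K=3: 1.5330.
K = 3 is the first length at which the sum reaches 1.4286.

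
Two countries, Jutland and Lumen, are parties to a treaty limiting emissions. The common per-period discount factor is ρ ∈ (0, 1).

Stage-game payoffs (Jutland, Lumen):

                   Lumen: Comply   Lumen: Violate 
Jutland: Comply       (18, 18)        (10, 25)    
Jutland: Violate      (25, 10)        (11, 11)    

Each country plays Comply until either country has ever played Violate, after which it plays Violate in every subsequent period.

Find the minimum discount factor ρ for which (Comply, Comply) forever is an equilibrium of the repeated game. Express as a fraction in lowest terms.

1/2

18/(1−ρ) ≥ 25 + 11ρ/(1−ρ)
18 ≥ 25 − 14ρ
ρ ≥ 7/14 = 1/2.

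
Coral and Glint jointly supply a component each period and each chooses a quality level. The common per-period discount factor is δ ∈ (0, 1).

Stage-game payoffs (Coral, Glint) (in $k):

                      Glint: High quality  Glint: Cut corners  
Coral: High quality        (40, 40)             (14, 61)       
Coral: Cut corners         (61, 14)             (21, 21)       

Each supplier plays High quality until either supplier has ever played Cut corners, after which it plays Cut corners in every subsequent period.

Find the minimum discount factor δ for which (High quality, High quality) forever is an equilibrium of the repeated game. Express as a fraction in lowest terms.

Cooperation forever yields 40 each period: 40/(1−δ).
Deviating yields 61 once, then 21 forever: 61 + 21δ/(1−δ).
No profitable deviation requires 40/(1−δ) ≥ 61 + 21δ/(1−δ).
Multiplying by (1−δ): 40 ≥ 61(1−δ) + 21δ = 61 − 40δ.
So 40δ ≥ 21, i.e. δ ≥ 21/40.

21/40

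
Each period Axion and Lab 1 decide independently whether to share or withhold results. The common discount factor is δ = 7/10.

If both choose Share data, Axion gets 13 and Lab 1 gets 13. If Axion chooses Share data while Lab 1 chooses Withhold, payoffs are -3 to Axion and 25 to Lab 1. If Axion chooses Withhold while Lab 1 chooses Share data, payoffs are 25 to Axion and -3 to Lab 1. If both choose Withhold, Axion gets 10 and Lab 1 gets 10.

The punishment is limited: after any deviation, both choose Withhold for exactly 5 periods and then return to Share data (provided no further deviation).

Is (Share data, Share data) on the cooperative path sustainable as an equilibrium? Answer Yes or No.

No

Comparing payoff streams over the 6 periods until play realigns: cooperate → 13(1+δ+…+δ^5); deviate → 25 + 10(δ+…+δ^5).
Cooperation is sustained iff (13−10)(δ+…+δ^5) ≥ 25−13.
δ+…+δ^5 = 7/10·(1−(7/10)^5)/(1−7/10) = 1.9412, and (25−13)/(13−10) = 4.0000.
1.9412 < 4.0000, so cooperation is not sustainable.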